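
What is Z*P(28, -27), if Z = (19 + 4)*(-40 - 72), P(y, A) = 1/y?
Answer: -92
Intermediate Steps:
Z = -2576 (Z = 23*(-112) = -2576)
Z*P(28, -27) = -2576/28 = -2576*1/28 = -92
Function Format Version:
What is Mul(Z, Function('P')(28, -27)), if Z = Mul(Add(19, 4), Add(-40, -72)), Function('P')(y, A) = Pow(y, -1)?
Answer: -92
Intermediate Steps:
Z = -2576 (Z = Mul(23, -112) = -2576)
Mul(Z, Function('P')(28, -27)) = Mul(-2576, Pow(28, -1)) = Mul(-2576, Rational(1, 28)) = -92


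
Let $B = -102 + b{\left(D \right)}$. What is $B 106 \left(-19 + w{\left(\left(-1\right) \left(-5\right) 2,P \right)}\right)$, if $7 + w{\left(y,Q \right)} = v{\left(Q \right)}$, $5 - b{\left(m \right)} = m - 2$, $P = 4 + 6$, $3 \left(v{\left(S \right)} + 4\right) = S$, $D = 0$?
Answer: $\frac{805600}{3} \approx 2.6853 \cdot 10^{5}$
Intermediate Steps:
$v{\left(S \right)} = -4 + \frac{S}{3}$
$P = 10$
$b{\left(m \right)} = 7 - m$ ($b{\left(m \right)} = 5 - \left(m - 2\right) = 5 - \left(-2 + m\right) = 7 - m$)
$w{\left(y,Q \right)} = -11 + \frac{Q}{3}$ ($w{\left(y,Q \right)} = -7 + \left(-4 + \frac{Q}{3}\right) = -11 + \frac{Q}{3}$)
$B = -95$ ($B = -102 + \left(7 - 0\right) = -102 + \left(7 + 0\right) = -102 + 7 = -95$)
$B 106 \left(-19 + w{\left(\left(-1\right) \left(-5\right) 2,P \right)}\right) = \left(-95\right) 106 \left(-19 + \left(-11 + \frac{1}{3} \cdot 10\right)\right) = - 10070 \left(-19 + \left(-11 + \frac{10}{3}\right)\right) = - 10070 \left(-19 - \frac{23}{3}\right) = \left(-10070\right) \left(- \frac{80}{3}\right) = \frac{805600}{3}$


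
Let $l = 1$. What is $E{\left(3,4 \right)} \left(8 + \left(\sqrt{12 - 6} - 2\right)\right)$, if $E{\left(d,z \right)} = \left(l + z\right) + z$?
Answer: $54 + 9 \sqrt{6} \approx 76.045$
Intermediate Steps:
$E{\left(d,z \right)} = 1 + 2 z$ ($E{\left(d,z \right)} = \left(1 + z\right) + z = 1 + 2 z$)
$E{\left(3,4 \right)} \left(8 + \left(\sqrt{12 - 6} - 2\right)\right) = \left(1 + 2 \cdot 4\right) \left(8 + \left(\sqrt{12 - 6} - 2\right)\right) = \left(1 + 8\right) \left(8 - \left(2 - \sqrt{6}\right)\right) = 9 \left(8 - \left(2 - \sqrt{6}\right)\right) = 9 \left(6 + \sqrt{6}\right) = 54 + 9 \sqrt{6}$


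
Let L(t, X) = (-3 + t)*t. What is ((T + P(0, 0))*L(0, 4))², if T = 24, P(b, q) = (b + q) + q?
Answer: 0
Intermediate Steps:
L(t, X) = t*(-3 + t)
P(b, q) = b + 2*q
((T + P(0, 0))*L(0, 4))² = ((24 + (0 + 2*0))*(0*(-3 + 0)))² = ((24 + (0 + 0))*(0*(-3)))² = ((24 + 0)*0)² = (24*0)² = 0² = 0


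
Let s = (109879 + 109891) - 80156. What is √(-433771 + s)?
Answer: I*√294157 ≈ 542.36*I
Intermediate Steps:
s = 139614 (s = 219770 - 80156 = 139614)
√(-433771 + s) = √(-433771 + 139614) = √(-294157) = I*√294157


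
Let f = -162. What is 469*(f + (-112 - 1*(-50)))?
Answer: -105056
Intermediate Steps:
469*(f + (-112 - 1*(-50))) = 469*(-162 + (-112 - 1*(-50))) = 469*(-162 + (-112 + 50)) = 469*(-162 - 62) = 469*(-224) = -105056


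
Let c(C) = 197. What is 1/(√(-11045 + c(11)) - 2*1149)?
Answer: -383/881942 - I*√678/1322913 ≈ -0.00043427 - 1.9683e-5*I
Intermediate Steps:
1/(√(-11045 + c(11)) - 2*1149) = 1/(√(-11045 + 197) - 2*1149) = 1/(√(-10848) - 2298) = 1/(4*I*√678 - 2298) = 1/(-2298 + 4*I*√678)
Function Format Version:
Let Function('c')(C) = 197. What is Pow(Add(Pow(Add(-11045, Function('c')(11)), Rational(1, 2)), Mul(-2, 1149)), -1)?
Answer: Add(Rational(-383, 881942), Mul(Rational(-1, 1322913), I, Pow(678, Rational(1, 2)))) ≈ Add(-0.00043427, Mul(-1.9683e-5, I))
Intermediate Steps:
Pow(Add(Pow(Add(-11045, Function('c')(11)), Rational(1, 2)), Mul(-2, 1149)), -1) = Pow(Add(Pow(Add(-11045, 197), Rational(1, 2)), Mul(-2, 1149)), -1) = Pow(Add(Pow(-10848, Rational(1, 2)), -2298), -1) = Pow(Add(Mul(4, I, Pow(678, Rational(1, 2))), -2298), -1) = Pow(Add(-2298, Mul(4, I, Pow(678, Rational(1, 2)))), -1)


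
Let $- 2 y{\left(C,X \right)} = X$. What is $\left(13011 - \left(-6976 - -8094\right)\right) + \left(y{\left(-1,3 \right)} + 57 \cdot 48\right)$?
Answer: $\frac{29255}{2} \approx 14628.0$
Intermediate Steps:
$y{\left(C,X \right)} = - \frac{X}{2}$
$\left(13011 - \left(-6976 - -8094\right)\right) + \left(y{\left(-1,3 \right)} + 57 \cdot 48\right) = \left(13011 - \left(-6976 - -8094\right)\right) + \left(\left(- \frac{1}{2}\right) 3 + 57 \cdot 48\right) = \left(13011 - \left(-6976 + 8094\right)\right) + \left(- \frac{3}{2} + 2736\right) = \left(13011 - 1118\right) + \frac{5469}{2} = 11893 + \frac{5469}{2} = \frac{29255}{2}$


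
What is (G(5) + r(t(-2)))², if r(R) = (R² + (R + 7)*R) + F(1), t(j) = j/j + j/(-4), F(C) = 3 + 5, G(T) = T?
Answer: 784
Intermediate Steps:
F(C) = 8
t(j) = 1 - j/4 (t(j) = 1 + j*(-¼) = 1 - j/4)
r(R) = 8 + R² + R*(7 + R) (r(R) = (R² + (R + 7)*R) + 8 = (R² + (7 + R)*R) + 8 = (R² + R*(7 + R)) + 8 = 8 + R² + R*(7 + R))
(G(5) + r(t(-2)))² = (5 + (8 + 2*(1 - ¼*(-2))² + 7*(1 - ¼*(-2))))² = (5 + (8 + 2*(1 + ½)² + 7*(1 + ½)))² = (5 + (8 + 2*(3/2)² + 7*(3/2)))² = (5 + (8 + 2*(9/4) + 21/2))² = (5 + (8 + 9/2 + 21/2))² = (5 + 23)² = 28² = 784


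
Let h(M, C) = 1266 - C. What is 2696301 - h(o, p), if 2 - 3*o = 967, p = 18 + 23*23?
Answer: 2695582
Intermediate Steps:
p = 547 (p = 18 + 529 = 547)
o = -965/3 (o = ⅔ - ⅓*967 = ⅔ - 967/3 = -965/3 ≈ -321.67)
2696301 - h(o, p) = 2696301 - (1266 - 1*547) = 2696301 - (1266 - 547) = 2696301 - 1*719 = 2696301 - 719 = 2695582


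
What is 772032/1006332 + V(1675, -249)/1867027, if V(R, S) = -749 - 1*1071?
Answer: 119964422052/156570751247 ≈ 0.76620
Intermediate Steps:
V(R, S) = -1820 (V(R, S) = -749 - 1071 = -1820)
772032/1006332 + V(1675, -249)/1867027 = 772032/1006332 - 1820/1867027 = 772032*(1/1006332) - 1820*1/1867027 = 64336/83861 - 1820/1867027 = 119964422052/156570751247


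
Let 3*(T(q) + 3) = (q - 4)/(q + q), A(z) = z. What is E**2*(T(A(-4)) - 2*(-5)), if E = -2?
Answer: 88/3 ≈ 29.333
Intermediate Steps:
T(q) = -3 + (-4 + q)/(6*q) (T(q) = -3 + ((q - 4)/(q + q))/3 = -3 + ((-4 + q)/((2*q)))/3 = -3 + ((-4 + q)*(1/(2*q)))/3 = -3 + ((-4 + q)/(2*q))/3 = -3 + (-4 + q)/(6*q))
E**2*(T(A(-4)) - 2*(-5)) = (-2)**2*((1/6)*(-4 - 17*(-4))/(-4) - 2*(-5)) = 4*((1/6)*(-1/4)*(-4 + 68) + 10) = 4*((1/6)*(-1/4)*64 + 10) = 4*(-8/3 + 10) = 4*(22/3) = 88/3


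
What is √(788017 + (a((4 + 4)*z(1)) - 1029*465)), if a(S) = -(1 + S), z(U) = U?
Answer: √309523 ≈ 556.35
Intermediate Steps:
a(S) = -1 - S
√(788017 + (a((4 + 4)*z(1)) - 1029*465)) = √(788017 + ((-1 - (4 + 4)) - 1029*465)) = √(788017 + ((-1 - 8) - 478485)) = √(788017 + (-9 - 478485)) = √(788017 - 478494) = √309523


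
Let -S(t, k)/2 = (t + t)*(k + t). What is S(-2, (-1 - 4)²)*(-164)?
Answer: -30176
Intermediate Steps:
S(t, k) = -4*t*(k + t) (S(t, k) = -2*(t + t)*(k + t) = -2*2*t*(k + t) = -4*t*(k + t))
S(-2, (-1 - 4)²)*(-164) = -4*(-2)*((-1 - 4)² - 2)*(-164) = -4*(-2)*((-5)² - 2)*(-164) = -4*(-2)*(25 - 2)*(-164) = -4*(-2)*23*(-164) = 184*(-164) = -30176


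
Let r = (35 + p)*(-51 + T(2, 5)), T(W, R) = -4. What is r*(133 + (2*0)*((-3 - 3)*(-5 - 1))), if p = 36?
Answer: -519365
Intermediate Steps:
r = -3905 (r = (35 + 36)*(-51 - 4) = 71*(-55) = -3905)
r*(133 + (2*0)*((-3 - 3)*(-5 - 1))) = -3905*(133 + (2*0)*((-3 - 3)*(-5 - 1))) = -3905*(133 + 0*(-6*(-6))) = -3905*(133 + 0*36) = -3905*(133 + 0) = -3905*133 = -519365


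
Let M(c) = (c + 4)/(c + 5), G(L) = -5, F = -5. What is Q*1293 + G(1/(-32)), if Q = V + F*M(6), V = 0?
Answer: -64705/11 ≈ -5882.3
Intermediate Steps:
M(c) = (4 + c)/(5 + c)
Q = -50/11 (Q = 0 - 5*(4 + 6)/(5 + 6) = 0 - 5*10/11 = 0 - 50/11 = -50/11 ≈ -4.5455)
Q*1293 + G(1/(-32)) = -50/11*1293 - 5 = -64650/11 - 5 = -64705/11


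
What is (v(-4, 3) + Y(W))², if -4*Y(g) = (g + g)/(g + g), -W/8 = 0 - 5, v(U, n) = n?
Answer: 121/16 ≈ 7.5625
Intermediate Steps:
W = 40 (W = -8*(0 - 5) = -8*(-5) = 40)
Y(g) = -¼ (Y(g) = -(g + g)/(4*(g + g)) = -2*g/(4*(2*g)) = -2*g*1/(2*g)/4 = -¼*1 = -¼)
(v(-4, 3) + Y(W))² = (3 - ¼)² = (11/4)² = 121/16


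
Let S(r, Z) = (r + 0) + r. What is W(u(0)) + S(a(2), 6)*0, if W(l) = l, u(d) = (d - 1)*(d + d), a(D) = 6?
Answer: 0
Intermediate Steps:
S(r, Z) = 2*r (S(r, Z) = r + r = 2*r)
u(d) = 2*d*(-1 + d) (u(d) = (-1 + d)*(2*d) = 2*d*(-1 + d))
W(u(0)) + S(a(2), 6)*0 = 2*0*(-1 + 0) + (2*6)*0 = 2*0*(-1) + 12*0 = 0 + 0 = 0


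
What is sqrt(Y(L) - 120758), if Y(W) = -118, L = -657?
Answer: 2*I*sqrt(30219) ≈ 347.67*I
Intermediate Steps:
sqrt(Y(L) - 120758) = sqrt(-118 - 120758) = sqrt(-120876) = 2*I*sqrt(30219)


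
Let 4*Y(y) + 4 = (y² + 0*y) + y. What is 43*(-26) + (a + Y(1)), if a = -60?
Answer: -2357/2 ≈ -1178.5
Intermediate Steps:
Y(y) = -1 + y/4 + y²/4 (Y(y) = -1 + ((y² + 0*y) + y)/4 = -1 + ((y² + 0) + y)/4 = -1 + (y² + y)/4 = -1 + (y + y²)/4 = -1 + (y/4 + y²/4) = -1 + y/4 + y²/4)
43*(-26) + (a + Y(1)) = 43*(-26) + (-60 + (-1 + (¼)*1 + (¼)*1²)) = -1118 + (-60 + (-1 + ¼ + (¼)*1)) = -1118 + (-60 + (-1 + ¼ + ¼)) = -1118 + (-60 - ½) = -1118 - 121/2 = -2357/2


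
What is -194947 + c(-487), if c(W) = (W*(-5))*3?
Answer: -187642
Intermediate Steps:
c(W) = -15*W (c(W) = -5*W*3 = -15*W)
-194947 + c(-487) = -194947 - 15*(-487) = -194947 + 7305 = -187642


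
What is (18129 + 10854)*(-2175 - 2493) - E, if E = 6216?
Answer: -135298860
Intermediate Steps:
(18129 + 10854)*(-2175 - 2493) - E = (18129 + 10854)*(-2175 - 2493) - 1*6216 = 28983*(-4668) - 6216 = -135292644 - 6216 = -135298860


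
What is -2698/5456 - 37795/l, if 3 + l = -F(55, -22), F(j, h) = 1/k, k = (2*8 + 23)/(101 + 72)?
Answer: 402069443/79112 ≈ 5082.3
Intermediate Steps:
k = 39/173 (k = (16 + 23)/173 = 39*(1/173) = 39/173 ≈ 0.22543)
F(j, h) = 173/39 (F(j, h) = 1/(39/173) = 173/39)
l = -290/39 (l = -3 - 1*173/39 = -3 - 173/39 = -290/39 ≈ -7.4359)
-2698/5456 - 37795/l = -2698/5456 - 37795/(-290/39) = -2698*1/5456 - 37795*(-39/290) = -1349/2728 + 294801/58 = 402069443/79112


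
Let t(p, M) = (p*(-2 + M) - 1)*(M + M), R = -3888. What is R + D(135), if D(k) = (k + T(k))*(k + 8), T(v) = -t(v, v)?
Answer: -693188523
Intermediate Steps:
t(p, M) = 2*M*(-1 + p*(-2 + M)) (t(p, M) = (-1 + p*(-2 + M))*(2*M) = 2*M*(-1 + p*(-2 + M)))
T(v) = -2*v*(-1 + v² - 2*v) (T(v) = -2*v*(-1 - 2*v + v*v) = -2*v*(-1 - 2*v + v²) = -2*v*(-1 + v² - 2*v))
D(k) = (8 + k)*(k + 2*k*(1 - k² + 2*k)) (D(k) = (k + 2*k*(1 - k² + 2*k))*(k + 8) = (k + 2*k*(1 - k² + 2*k))*(8 + k) = (8 + k)*(k + 2*k*(1 - k² + 2*k)))
R + D(135) = -3888 + 135*(24 - 12*135² - 2*135³ + 35*135) = -3888 + 135*(24 - 12*18225 - 2*2460375 + 4725) = -3888 + 135*(24 - 218700 - 4920750 + 4725) = -3888 + 135*(-5134701) = -3888 - 693184635 = -693188523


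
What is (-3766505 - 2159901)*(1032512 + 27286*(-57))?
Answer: 3098265792740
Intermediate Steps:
(-3766505 - 2159901)*(1032512 + 27286*(-57)) = -5926406*(1032512 - 1555302) = -5926406*(-522790) = 3098265792740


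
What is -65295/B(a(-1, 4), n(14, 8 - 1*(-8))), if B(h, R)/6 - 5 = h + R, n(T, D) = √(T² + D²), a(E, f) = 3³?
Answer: -87060/143 + 21765*√113/572 ≈ -204.33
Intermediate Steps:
a(E, f) = 27
n(T, D) = √(D² + T²)
B(h, R) = 30 + 6*R + 6*h (B(h, R) = 30 + 6*(h + R) = 30 + 6*(R + h) = 30 + (6*R + 6*h) = 30 + 6*R + 6*h)
-65295/B(a(-1, 4), n(14, 8 - 1*(-8))) = -65295/(30 + 6*√((8 - 1*(-8))² + 14²) + 6*27) = -65295/(30 + 6*√((8 + 8)² + 196) + 162) = -65295/(30 + 6*√(16² + 196) + 162) = -65295/(30 + 6*√(256 + 196) + 162) = -65295/(30 + 6*√452 + 162) = -65295/(30 + 6*(2*√113) + 162) = -65295/(30 + 12*√113 + 162) = -65295/(192 + 12*√113)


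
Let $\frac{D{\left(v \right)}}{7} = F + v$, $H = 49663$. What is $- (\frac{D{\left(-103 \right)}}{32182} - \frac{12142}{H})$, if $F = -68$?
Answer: $\frac{450200455}{1598254666} \approx 0.28168$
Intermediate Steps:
$D{\left(v \right)} = -476 + 7 v$ ($D{\left(v \right)} = 7 \left(-68 + v\right) = -476 + 7 v$)
$- (\frac{D{\left(-103 \right)}}{32182} - \frac{12142}{H}) = - (\frac{-476 + 7 \left(-103\right)}{32182} - \frac{12142}{49663}) = - (\left(-476 - 721\right) \frac{1}{32182} - \frac{12142}{49663}) = - (\left(-1197\right) \frac{1}{32182} - \frac{12142}{49663}) = - (- \frac{1197}{32182} - \frac{12142}{49663}) = \left(-1\right) \left(- \frac{450200455}{1598254666}\right) = \frac{450200455}{1598254666}$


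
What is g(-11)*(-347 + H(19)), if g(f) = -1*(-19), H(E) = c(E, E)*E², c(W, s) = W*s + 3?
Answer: 2490083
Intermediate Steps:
c(W, s) = 3 + W*s
H(E) = E²*(3 + E²) (H(E) = (3 + E*E)*E² = (3 + E²)*E² = E²*(3 + E²))
g(f) = 19
g(-11)*(-347 + H(19)) = 19*(-347 + 19²*(3 + 19²)) = 19*(-347 + 361*(3 + 361)) = 19*(-347 + 361*364) = 19*(-347 + 131404) = 19*131057 = 2490083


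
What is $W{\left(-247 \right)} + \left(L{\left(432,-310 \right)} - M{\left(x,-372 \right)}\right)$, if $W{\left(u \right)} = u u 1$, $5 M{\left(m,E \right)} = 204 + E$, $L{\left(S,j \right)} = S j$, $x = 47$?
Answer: $- \frac{364387}{5} \approx -72877.0$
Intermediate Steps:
$M{\left(m,E \right)} = \frac{204}{5} + \frac{E}{5}$ ($M{\left(m,E \right)} = \frac{204 + E}{5} = \frac{204}{5} + \frac{E}{5}$)
$W{\left(u \right)} = u^{2}$ ($W{\left(u \right)} = u^{2} \cdot 1 = u^{2}$)
$W{\left(-247 \right)} + \left(L{\left(432,-310 \right)} - M{\left(x,-372 \right)}\right) = \left(-247\right)^{2} + \left(432 \left(-310\right) - \left(\frac{204}{5} + \frac{1}{5} \left(-372\right)\right)\right) = 61009 - \frac{669432}{5} = - \frac{364387}{5}$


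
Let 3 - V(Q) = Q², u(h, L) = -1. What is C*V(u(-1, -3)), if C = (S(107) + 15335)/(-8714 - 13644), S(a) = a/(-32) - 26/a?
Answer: -52494759/38276896 ≈ -1.3714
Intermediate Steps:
S(a) = -26/a - a/32 (S(a) = a*(-1/32) - 26/a = -a/32 - 26/a = -26/a - a/32)
C = -52494759/76553792 (C = ((-26/107 - 1/32*107) + 15335)/(-8714 - 13644) = ((-26*1/107 - 107/32) + 15335)/(-22358) = ((-26/107 - 107/32) + 15335)*(-1/22358) = (-12281/3424 + 15335)*(-1/22358) = (52494759/3424)*(-1/22358) = -52494759/76553792 ≈ -0.68572)
V(Q) = 3 - Q²
C*V(u(-1, -3)) = -52494759*(3 - 1*(-1)²)/76553792 = -52494759*(3 - 1*1)/76553792 = -52494759*(3 - 1)/76553792 = -52494759/76553792*2 = -52494759/38276896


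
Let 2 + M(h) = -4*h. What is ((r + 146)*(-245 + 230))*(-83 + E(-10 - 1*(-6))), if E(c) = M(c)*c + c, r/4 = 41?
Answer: 664950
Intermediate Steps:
r = 164 (r = 4*41 = 164)
M(h) = -2 - 4*h
E(c) = c + c*(-2 - 4*c) (E(c) = (-2 - 4*c)*c + c = c*(-2 - 4*c) + c = c + c*(-2 - 4*c))
((r + 146)*(-245 + 230))*(-83 + E(-10 - 1*(-6))) = ((164 + 146)*(-245 + 230))*(-83 - (-10 - 1*(-6))*(1 + 4*(-10 - 1*(-6)))) = (310*(-15))*(-83 - (-10 + 6)*(1 + 4*(-10 + 6))) = -4650*(-83 - 1*(-4)*(1 + 4*(-4))) = -4650*(-83 - 1*(-4)*(1 - 16)) = -4650*(-83 - 1*(-4)*(-15)) = -4650*(-83 - 60) = -4650*(-143) = 664950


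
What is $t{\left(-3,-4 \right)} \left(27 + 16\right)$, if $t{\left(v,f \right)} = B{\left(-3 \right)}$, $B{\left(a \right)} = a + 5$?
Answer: $86$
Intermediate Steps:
$B{\left(a \right)} = 5 + a$
$t{\left(v,f \right)} = 2$ ($t{\left(v,f \right)} = 5 - 3 = 2$)
$t{\left(-3,-4 \right)} \left(27 + 16\right) = 2 \left(27 + 16\right) = 2 \cdot 43 = 86$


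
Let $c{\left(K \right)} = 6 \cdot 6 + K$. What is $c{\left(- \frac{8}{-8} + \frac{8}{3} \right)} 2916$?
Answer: $115668$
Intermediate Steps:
$c{\left(K \right)} = 36 + K$
$c{\left(- \frac{8}{-8} + \frac{8}{3} \right)} 2916 = \left(36 + \left(- \frac{8}{-8} + \frac{8}{3}\right)\right) 2916 = \left(36 + \left(\left(-8\right) \left(- \frac{1}{8}\right) + 8 \cdot \frac{1}{3}\right)\right) 2916 = \left(36 + \left(1 + \frac{8}{3}\right)\right) 2916 = \left(36 + \frac{11}{3}\right) 2916 = \frac{119}{3} \cdot 2916 = 115668$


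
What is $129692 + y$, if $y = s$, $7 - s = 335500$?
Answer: $-205801$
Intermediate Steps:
$s = -335493$ ($s = 7 - 335500 = -335493$)
$y = -335493$
$129692 + y = 129692 - 335493 = -205801$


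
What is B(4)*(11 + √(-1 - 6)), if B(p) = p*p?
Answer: 176 + 16*I*√7 ≈ 176.0 + 42.332*I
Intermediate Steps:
B(p) = p²
B(4)*(11 + √(-1 - 6)) = 4²*(11 + √(-1 - 6)) = 16*(11 + √(-7)) = 16*(11 + I*√7) = 176 + 16*I*√7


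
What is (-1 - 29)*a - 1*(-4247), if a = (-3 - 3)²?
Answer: 3167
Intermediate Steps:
a = 36 (a = (-6)² = 36)
(-1 - 29)*a - 1*(-4247) = (-1 - 29)*36 - 1*(-4247) = -30*36 + 4247 = -1080 + 4247 = 3167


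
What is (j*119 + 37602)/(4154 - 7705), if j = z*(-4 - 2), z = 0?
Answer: -37602/3551 ≈ -10.589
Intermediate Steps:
j = 0 (j = 0*(-4 - 2) = 0*(-6) = 0)
(j*119 + 37602)/(4154 - 7705) = (0*119 + 37602)/(4154 - 7705) = (0 + 37602)/(-3551) = 37602*(-1/3551) = -37602/3551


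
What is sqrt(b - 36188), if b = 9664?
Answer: 2*I*sqrt(6631) ≈ 162.86*I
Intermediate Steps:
sqrt(b - 36188) = sqrt(9664 - 36188) = sqrt(-26524) = 2*I*sqrt(6631)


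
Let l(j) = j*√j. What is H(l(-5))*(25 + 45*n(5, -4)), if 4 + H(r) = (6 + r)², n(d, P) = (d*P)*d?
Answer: 416175 + 268500*I*√5 ≈ 4.1618e+5 + 6.0038e+5*I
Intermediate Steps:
l(j) = j^(3/2)
n(d, P) = P*d² (n(d, P) = (P*d)*d = P*d²)
H(r) = -4 + (6 + r)²
H(l(-5))*(25 + 45*n(5, -4)) = (-4 + (6 + (-5)^(3/2))²)*(25 + 45*(-4*5²)) = (-4 + (6 - 5*I*√5)²)*(25 + 45*(-4*25)) = (-4 + (6 - 5*I*√5)²)*(25 + 45*(-100)) = (-4 + (6 - 5*I*√5)²)*(25 - 4500) = (-4 + (6 - 5*I*√5)²)*(-4475) = 17900 - 4475*(6 - 5*I*√5)²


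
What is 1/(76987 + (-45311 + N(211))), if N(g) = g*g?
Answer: 1/76197 ≈ 1.3124e-5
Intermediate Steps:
N(g) = g²
1/(76987 + (-45311 + N(211))) = 1/(76987 + (-45311 + 211²)) = 1/(76987 + (-45311 + 44521)) = 1/(76987 - 790) = 1/76197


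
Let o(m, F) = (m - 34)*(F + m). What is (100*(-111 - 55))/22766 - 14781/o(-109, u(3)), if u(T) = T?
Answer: -22620271/13272578 ≈ -1.7043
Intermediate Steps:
o(m, F) = (-34 + m)*(F + m)
(100*(-111 - 55))/22766 - 14781/o(-109, u(3)) = (100*(-111 - 55))/22766 - 14781/((-109)² - 34*3 - 34*(-109) + 3*(-109)) = (100*(-166))*(1/22766) - 14781/(11881 - 102 + 3706 - 327) = -16600*1/22766 - 14781/15158 = -8300/11383 - 14781*1/15158 = -8300/11383 - 1137/1166 = -22620271/13272578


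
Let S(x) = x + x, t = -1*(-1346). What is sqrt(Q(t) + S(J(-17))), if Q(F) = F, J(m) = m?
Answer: 4*sqrt(82) ≈ 36.222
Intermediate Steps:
t = 1346
S(x) = 2*x
sqrt(Q(t) + S(J(-17))) = sqrt(1346 + 2*(-17)) = sqrt(1346 - 34) = sqrt(1312) = 4*sqrt(82)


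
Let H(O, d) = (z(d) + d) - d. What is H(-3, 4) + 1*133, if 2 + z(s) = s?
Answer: 135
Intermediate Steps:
z(s) = -2 + s
H(O, d) = -2 + d (H(O, d) = ((-2 + d) + d) - d = (-2 + 2*d) - d = -2 + d)
H(-3, 4) + 1*133 = (-2 + 4) + 1*133 = 2 + 133 = 135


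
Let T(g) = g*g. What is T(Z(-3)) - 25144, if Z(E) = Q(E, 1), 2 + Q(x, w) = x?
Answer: -25119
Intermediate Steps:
Q(x, w) = -2 + x
Z(E) = -2 + E
T(g) = g**2
T(Z(-3)) - 25144 = (-2 - 3)**2 - 25144 = (-5)**2 - 25144 = 25 - 25144 = -25119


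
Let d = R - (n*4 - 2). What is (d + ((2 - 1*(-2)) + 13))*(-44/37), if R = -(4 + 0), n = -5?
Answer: -1540/37 ≈ -41.622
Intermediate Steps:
R = -4 (R = -1*4 = -4)
d = 18 (d = -4 - (-5*4 - 2) = -4 - (-20 - 2) = -4 - 1*(-22) = -4 + 22 = 18)
(d + ((2 - 1*(-2)) + 13))*(-44/37) = (18 + ((2 - 1*(-2)) + 13))*(-44/37) = (18 + ((2 + 2) + 13))*(-44*1/37) = (18 + (4 + 13))*(-44/37) = (18 + 17)*(-44/37) = 35*(-44/37) = -1540/37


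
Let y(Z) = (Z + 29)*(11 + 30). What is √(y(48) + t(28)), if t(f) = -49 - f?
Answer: 2*√770 ≈ 55.498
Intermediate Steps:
y(Z) = 1189 + 41*Z (y(Z) = (29 + Z)*41 = 1189 + 41*Z)
√(y(48) + t(28)) = √((1189 + 41*48) + (-49 - 1*28)) = √((1189 + 1968) + (-49 - 28)) = √(3157 - 77) = √3080 = 2*√770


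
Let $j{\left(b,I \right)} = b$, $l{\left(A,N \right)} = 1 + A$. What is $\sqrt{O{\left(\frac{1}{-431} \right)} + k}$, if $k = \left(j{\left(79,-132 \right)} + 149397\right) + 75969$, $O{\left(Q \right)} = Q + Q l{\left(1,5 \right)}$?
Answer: $\frac{2 \sqrt{10469721838}}{431} \approx 474.81$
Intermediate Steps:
$O{\left(Q \right)} = 3 Q$ ($O{\left(Q \right)} = Q + Q \left(1 + 1\right) = Q + Q 2 = Q + 2 Q = 3 Q$)
$k = 225445$ ($k = \left(79 + 149397\right) + 75969 = 149476 + 75969 = 225445$)
$\sqrt{O{\left(\frac{1}{-431} \right)} + k} = \sqrt{\frac{3}{-431} + 225445} = \sqrt{3 \left(- \frac{1}{431}\right) + 225445} = \sqrt{- \frac{3}{431} + 225445} = \sqrt{\frac{97166792}{431}} = \frac{2 \sqrt{10469721838}}{431}$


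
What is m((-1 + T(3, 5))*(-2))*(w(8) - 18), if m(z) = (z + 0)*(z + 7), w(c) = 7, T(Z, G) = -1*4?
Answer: -1870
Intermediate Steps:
T(Z, G) = -4
m(z) = z*(7 + z)
m((-1 + T(3, 5))*(-2))*(w(8) - 18) = (((-1 - 4)*(-2))*(7 + (-1 - 4)*(-2)))*(7 - 18) = ((-5*(-2))*(7 - 5*(-2)))*(-11) = (10*(7 + 10))*(-11) = (10*17)*(-11) = 170*(-11) = -1870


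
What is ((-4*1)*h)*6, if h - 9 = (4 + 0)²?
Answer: -600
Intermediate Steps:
h = 25 (h = 9 + (4 + 0)² = 9 + 4² = 9 + 16 = 25)
((-4*1)*h)*6 = (-4*1*25)*6 = -4*25*6 = -100*6 = -600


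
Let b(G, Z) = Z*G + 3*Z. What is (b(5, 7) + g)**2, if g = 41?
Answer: 9409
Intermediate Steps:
b(G, Z) = 3*Z + G*Z (b(G, Z) = G*Z + 3*Z = 3*Z + G*Z)
(b(5, 7) + g)**2 = (7*(3 + 5) + 41)**2 = (7*8 + 41)**2 = (56 + 41)**2 = 97**2 = 9409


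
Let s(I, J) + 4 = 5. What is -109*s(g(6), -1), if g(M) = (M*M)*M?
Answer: -109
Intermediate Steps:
g(M) = M**3 (g(M) = M**2*M = M**3)
s(I, J) = 1 (s(I, J) = -4 + 5 = 1)
-109*s(g(6), -1) = -109*1 = -109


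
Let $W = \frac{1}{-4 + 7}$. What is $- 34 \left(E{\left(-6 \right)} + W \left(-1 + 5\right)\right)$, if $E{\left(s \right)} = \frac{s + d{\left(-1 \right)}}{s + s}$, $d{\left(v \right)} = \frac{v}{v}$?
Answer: $- \frac{119}{2} \approx -59.5$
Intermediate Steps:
$d{\left(v \right)} = 1$
$W = \frac{1}{3} \approx 0.33333$
$E{\left(s \right)} = \frac{1 + s}{2 s}$ ($E{\left(s \right)} = \frac{s + 1}{s + s} = \frac{1 + s}{2 s}$)
$- 34 \left(E{\left(-6 \right)} + W \left(-1 + 5\right)\right) = - 34 \left(\frac{1 - 6}{2 \left(-6\right)} + \frac{-1 + 5}{3}\right) = - 34 \left(\frac{1}{2} \left(- \frac{1}{6}\right) \left(-5\right) + \frac{1}{3} \cdot 4\right) = - 34 \left(\frac{5}{12} + \frac{4}{3}\right) = \left(-34\right) \frac{7}{4} = - \frac{119}{2}$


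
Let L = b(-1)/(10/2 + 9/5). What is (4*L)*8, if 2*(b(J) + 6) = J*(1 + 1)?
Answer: -560/17 ≈ -32.941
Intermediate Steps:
b(J) = -6 + J (b(J) = -6 + (J*(1 + 1))/2 = -6 + (J*2)/2 = -6 + (2*J)/2 = -6 + J)
L = -35/34 (L = (-6 - 1)/(10/2 + 9/5) = -7/(10*(½) + 9*(⅕)) = -7/(5 + 9/5) = -7/34/5 = -7*5/34 = -35/34 ≈ -1.0294)
(4*L)*8 = (4*(-35/34))*8 = -70/17*8 = -560/17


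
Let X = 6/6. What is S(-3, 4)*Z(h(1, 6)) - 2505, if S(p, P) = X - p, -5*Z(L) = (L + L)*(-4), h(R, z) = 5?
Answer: -2473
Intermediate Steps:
X = 1 (X = 6*(1/6) = 1)
Z(L) = 8*L/5 (Z(L) = -(L + L)*(-4)/5 = -2*L*(-4)/5 = -(-8)*L/5 = 8*L/5)
S(p, P) = 1 - p
S(-3, 4)*Z(h(1, 6)) - 2505 = (1 - 1*(-3))*((8/5)*5) - 2505 = (1 + 3)*8 - 2505 = 4*8 - 2505 = 32 - 2505 = -2473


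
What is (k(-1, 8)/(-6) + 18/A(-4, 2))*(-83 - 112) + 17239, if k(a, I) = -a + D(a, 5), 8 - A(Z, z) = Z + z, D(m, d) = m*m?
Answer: 16953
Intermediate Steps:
D(m, d) = m²
A(Z, z) = 8 - Z - z (A(Z, z) = 8 - (Z + z) = 8 + (-Z - z) = 8 - Z - z)
k(a, I) = a² - a (k(a, I) = -a + a² = a² - a)
(k(-1, 8)/(-6) + 18/A(-4, 2))*(-83 - 112) + 17239 = (-(-1 - 1)/(-6) + 18/(8 - 1*(-4) - 1*2))*(-83 - 112) + 17239 = (-1*(-2)*(-⅙) + 18/(8 + 4 - 2))*(-195) + 17239 = (2*(-⅙) + 18/10)*(-195) + 17239 = (-⅓ + 18*(⅒))*(-195) + 17239 = (-⅓ + 9/5)*(-195) + 17239 = (22/15)*(-195) + 17239 = -286 + 17239 = 16953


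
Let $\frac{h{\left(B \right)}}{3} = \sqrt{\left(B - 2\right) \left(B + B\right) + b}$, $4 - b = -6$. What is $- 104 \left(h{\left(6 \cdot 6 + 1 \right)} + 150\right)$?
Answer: $-15600 - 3120 \sqrt{26} \approx -31509.0$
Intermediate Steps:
$b = 10$ ($b = 4 - -6 = 4 + 6 = 10$)
$h{\left(B \right)} = 3 \sqrt{10 + 2 B \left(-2 + B\right)}$ ($h{\left(B \right)} = 3 \sqrt{\left(B - 2\right) \left(B + B\right) + 10} = 3 \sqrt{\left(-2 + B\right) 2 B + 10} = 3 \sqrt{2 B \left(-2 + B\right) + 10} = 3 \sqrt{10 + 2 B \left(-2 + B\right)}$)
$- 104 \left(h{\left(6 \cdot 6 + 1 \right)} + 150\right) = - 104 \left(3 \sqrt{10 - 4 \left(6 \cdot 6 + 1\right) + 2 \left(6 \cdot 6 + 1\right)^{2}} + 150\right) = - 104 \left(3 \sqrt{10 - 4 \left(36 + 1\right) + 2 \left(36 + 1\right)^{2}} + 150\right) = - 104 \left(3 \sqrt{10 - 148 + 2 \cdot 37^{2}} + 150\right) = - 104 \left(3 \sqrt{10 - 148 + 2 \cdot 1369} + 150\right) = - 104 \left(3 \sqrt{10 - 148 + 2738} + 150\right) = - 104 \left(3 \sqrt{2600} + 150\right) = - 104 \left(3 \cdot 10 \sqrt{26} + 150\right) = - 104 \left(30 \sqrt{26} + 150\right) = - 104 \left(150 + 30 \sqrt{26}\right) = -15600 - 3120 \sqrt{26}$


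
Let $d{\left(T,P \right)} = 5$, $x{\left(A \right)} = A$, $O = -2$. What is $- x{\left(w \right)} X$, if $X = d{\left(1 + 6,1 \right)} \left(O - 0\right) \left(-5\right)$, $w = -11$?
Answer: $550$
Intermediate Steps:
$X = 50$ ($X = 5 \left(-2 - 0\right) \left(-5\right) = 5 \left(-2 + 0\right) \left(-5\right) = 5 \left(-2\right) \left(-5\right) = \left(-10\right) \left(-5\right) = 50$)
$- x{\left(w \right)} X = - \left(-11\right) 50 = \left(-1\right) \left(-550\right) = 550$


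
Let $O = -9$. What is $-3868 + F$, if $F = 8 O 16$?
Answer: $-5020$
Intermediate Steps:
$F = -1152$ ($F = 8 \left(-9\right) 16 = \left(-72\right) 16 = -1152$)
$-3868 + F = -3868 - 1152 = -5020$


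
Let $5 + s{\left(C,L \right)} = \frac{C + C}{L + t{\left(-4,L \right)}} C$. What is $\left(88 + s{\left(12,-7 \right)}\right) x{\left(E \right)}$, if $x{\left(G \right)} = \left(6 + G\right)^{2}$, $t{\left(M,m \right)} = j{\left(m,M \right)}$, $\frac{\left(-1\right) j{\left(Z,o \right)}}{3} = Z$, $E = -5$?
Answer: $\frac{725}{7} \approx 103.57$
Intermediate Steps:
$j{\left(Z,o \right)} = - 3 Z$
$t{\left(M,m \right)} = - 3 m$
$s{\left(C,L \right)} = -5 - \frac{C^{2}}{L}$ ($s{\left(C,L \right)} = -5 + \frac{C + C}{L - 3 L} C = -5 + \frac{2 C}{\left(-2\right) L} C = -5 + 2 C \left(- \frac{1}{2 L}\right) C = -5 + - \frac{C}{L} C = -5 - \frac{C^{2}}{L}$)
$\left(88 + s{\left(12,-7 \right)}\right) x{\left(E \right)} = \left(88 - \left(5 + \frac{12^{2}}{-7}\right)\right) \left(6 - 5\right)^{2} = \left(88 - \left(5 + 144 \left(- \frac{1}{7}\right)\right)\right) 1^{2} = \left(88 + \left(-5 + \frac{144}{7}\right)\right) 1 = \left(88 + \frac{109}{7}\right) 1 = \frac{725}{7} \cdot 1 = \frac{725}{7}$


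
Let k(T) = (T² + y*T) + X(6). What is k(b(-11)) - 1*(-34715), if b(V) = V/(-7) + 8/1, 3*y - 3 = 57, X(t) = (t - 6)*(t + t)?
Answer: 1714904/49 ≈ 34998.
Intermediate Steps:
X(t) = 2*t*(-6 + t) (X(t) = (-6 + t)*(2*t) = 2*t*(-6 + t))
y = 20 (y = 1 + (⅓)*57 = 1 + 19 = 20)
b(V) = 8 - V/7 (b(V) = V*(-⅐) + 8*1 = -V/7 + 8 = 8 - V/7)
k(T) = T² + 20*T (k(T) = (T² + 20*T) + 2*6*(-6 + 6) = (T² + 20*T) + 2*6*0 = (T² + 20*T) + 0 = T² + 20*T)
k(b(-11)) - 1*(-34715) = (8 - ⅐*(-11))*(20 + (8 - ⅐*(-11))) - 1*(-34715) = (8 + 11/7)*(20 + (8 + 11/7)) + 34715 = 67*(20 + 67/7)/7 + 34715 = (67/7)*(207/7) + 34715 = 13869/49 + 34715 = 1714904/49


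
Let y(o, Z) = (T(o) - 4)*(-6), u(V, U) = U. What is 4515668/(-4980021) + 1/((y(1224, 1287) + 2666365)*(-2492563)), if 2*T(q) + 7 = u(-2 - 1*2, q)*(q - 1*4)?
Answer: -20411219091848458099/22510135756887142890 ≈ -0.90676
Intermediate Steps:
T(q) = -7/2 + q*(-4 + q)/2 (T(q) = -7/2 + (q*(q - 1*4))/2 = -7/2 + (q*(q - 4))/2 = -7/2 + (q*(-4 + q))/2 = -7/2 + q*(-4 + q)/2)
y(o, Z) = 45 - 3*o² + 12*o (y(o, Z) = ((-7/2 + o²/2 - 2*o) - 4)*(-6) = (-15/2 + o²/2 - 2*o)*(-6) = 45 - 3*o² + 12*o)
4515668/(-4980021) + 1/((y(1224, 1287) + 2666365)*(-2492563)) = 4515668/(-4980021) + 1/(((45 - 3*1224² + 12*1224) + 2666365)*(-2492563)) = 4515668*(-1/4980021) - 1/2492563/((45 - 3*1498176 + 14688) + 2666365) = -4515668/4980021 - 1/2492563/((45 - 4494528 + 14688) + 2666365) = -4515668/4980021 - 1/2492563/(-4479795 + 2666365) = -4515668/4980021 - 1/2492563/(-1813430) = -4515668/4980021 - 1/1813430*(-1/2492563) = -4515668/4980021 + 1/4520088521090 = -20411219091848458099/22510135756887142890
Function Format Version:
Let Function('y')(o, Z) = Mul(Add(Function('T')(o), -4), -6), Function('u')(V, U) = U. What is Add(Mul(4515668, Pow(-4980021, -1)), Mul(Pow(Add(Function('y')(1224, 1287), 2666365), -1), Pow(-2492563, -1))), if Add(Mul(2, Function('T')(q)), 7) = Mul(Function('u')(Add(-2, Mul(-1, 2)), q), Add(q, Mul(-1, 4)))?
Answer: Rational(-20411219091848458099, 22510135756887142890) ≈ -0.90676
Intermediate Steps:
Function('T')(q) = Add(Rational(-7, 2), Mul(Rational(1, 2), q, Add(-4, q))) (Function('T')(q) = Add(Rational(-7, 2), Mul(Rational(1, 2), Mul(q, Add(q, Mul(-1, 4))))) = Add(Rational(-7, 2), Mul(Rational(1, 2), Mul(q, Add(q, -4)))) = Add(Rational(-7, 2), Mul(Rational(1, 2), Mul(q, Add(-4, q)))) = Add(Rational(-7, 2), Mul(Rational(1, 2), q, Add(-4, q))))
Function('y')(o, Z) = Add(45, Mul(-3, Pow(o, 2)), Mul(12, o)) (Function('y')(o, Z) = Mul(Add(Add(Rational(-7, 2), Mul(Rational(1, 2), Pow(o, 2)), Mul(-2, o)), -4), -6) = Mul(Add(Rational(-15, 2), Mul(Rational(1, 2), Pow(o, 2)), Mul(-2, o)), -6) = Add(45, Mul(-3, Pow(o, 2)), Mul(12, o)))
Add(Mul(4515668, Pow(-4980021, -1)), Mul(Pow(Add(Function('y')(1224, 1287), 2666365), -1), Pow(-2492563, -1))) = Add(Mul(4515668, Pow(-4980021, -1)), Mul(Pow(Add(Add(45, Mul(-3, Pow(1224, 2)), Mul(12, 1224)), 2666365), -1), Pow(-2492563, -1))) = Add(Mul(4515668, Rational(-1, 4980021)), Mul(Pow(Add(Add(45, Mul(-3, 1498176), 14688), 2666365), -1), Rational(-1, 2492563))) = Add(Rational(-4515668, 4980021), Mul(Pow(Add(Add(45, -4494528, 14688), 2666365), -1), Rational(-1, 2492563))) = Add(Rational(-4515668, 4980021), Mul(Pow(Add(-4479795, 2666365), -1), Rational(-1, 2492563))) = Add(Rational(-4515668, 4980021), Mul(Pow(-1813430, -1), Rational(-1, 2492563))) = Add(Rational(-4515668, 4980021), Mul(Rational(-1, 1813430), Rational(-1, 2492563))) = Add(Rational(-4515668, 4980021), Rational(1, 4520088521090)) = Rational(-20411219091848458099, 22510135756887142890)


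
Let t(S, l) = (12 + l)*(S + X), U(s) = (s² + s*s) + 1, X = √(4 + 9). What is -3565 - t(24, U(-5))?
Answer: -5077 - 63*√13 ≈ -5304.1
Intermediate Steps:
X = √13 ≈ 3.6056
U(s) = 1 + 2*s² (U(s) = (s² + s²) + 1 = 2*s² + 1 = 1 + 2*s²)
t(S, l) = (12 + l)*(S + √13)
-3565 - t(24, U(-5)) = -3565 - (12*24 + 12*√13 + 24*(1 + 2*(-5)²) + (1 + 2*(-5)²)*√13) = -3565 - (288 + 12*√13 + 24*(1 + 2*25) + (1 + 2*25)*√13) = -3565 - (288 + 12*√13 + 24*(1 + 50) + (1 + 50)*√13) = -3565 - (288 + 12*√13 + 24*51 + 51*√13) = -3565 - (288 + 12*√13 + 1224 + 51*√13) = -3565 - (1512 + 63*√13) = -3565 + (-1512 - 63*√13) = -5077 - 63*√13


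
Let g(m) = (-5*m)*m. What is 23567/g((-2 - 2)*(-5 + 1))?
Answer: -23567/1280 ≈ -18.412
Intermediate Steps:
g(m) = -5*m**2
23567/g((-2 - 2)*(-5 + 1)) = 23567/((-5*(-5 + 1)**2*(-2 - 2)**2)) = 23567/((-5*(-4*(-4))**2)) = 23567/((-5*16**2)) = 23567/((-5*256)) = 23567/(-1280) = 23567*(-1/1280) = -23567/1280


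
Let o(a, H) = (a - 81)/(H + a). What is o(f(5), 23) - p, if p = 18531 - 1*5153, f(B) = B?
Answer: -93665/7 ≈ -13381.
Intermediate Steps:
o(a, H) = (-81 + a)/(H + a)
p = 13378 (p = 18531 - 5153 = 13378)
o(f(5), 23) - p = (-81 + 5)/(23 + 5) - 1*13378 = -76/28 - 13378 = (1/28)*(-76) - 13378 = -19/7 - 13378 = -93665/7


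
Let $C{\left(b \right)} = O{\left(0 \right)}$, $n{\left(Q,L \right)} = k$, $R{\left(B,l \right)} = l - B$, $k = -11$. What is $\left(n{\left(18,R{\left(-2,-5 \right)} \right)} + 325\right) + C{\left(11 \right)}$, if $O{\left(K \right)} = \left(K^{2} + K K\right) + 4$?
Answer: $318$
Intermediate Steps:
$O{\left(K \right)} = 4 + 2 K^{2}$ ($O{\left(K \right)} = \left(K^{2} + K^{2}\right) + 4 = 2 K^{2} + 4 = 4 + 2 K^{2}$)
$n{\left(Q,L \right)} = -11$
$C{\left(b \right)} = 4$ ($C{\left(b \right)} = 4 + 2 \cdot 0^{2} = 4 + 2 \cdot 0 = 4 + 0 = 4$)
$\left(n{\left(18,R{\left(-2,-5 \right)} \right)} + 325\right) + C{\left(11 \right)} = \left(-11 + 325\right) + 4 = 314 + 4 = 318$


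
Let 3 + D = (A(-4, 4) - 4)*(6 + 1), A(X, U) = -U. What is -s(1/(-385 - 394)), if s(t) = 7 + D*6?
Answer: 347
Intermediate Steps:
D = -59 (D = -3 + (-1*4 - 4)*(6 + 1) = -3 + (-4 - 4)*7 = -3 - 8*7 = -3 - 56 = -59)
s(t) = -347 (s(t) = 7 - 59*6 = 7 - 354 = -347)
-s(1/(-385 - 394)) = -1*(-347) = 347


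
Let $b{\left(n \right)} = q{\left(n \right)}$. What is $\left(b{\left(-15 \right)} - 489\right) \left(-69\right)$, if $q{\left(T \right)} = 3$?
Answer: $33534$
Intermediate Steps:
$b{\left(n \right)} = 3$
$\left(b{\left(-15 \right)} - 489\right) \left(-69\right) = \left(3 - 489\right) \left(-69\right) = \left(-486\right) \left(-69\right) = 33534$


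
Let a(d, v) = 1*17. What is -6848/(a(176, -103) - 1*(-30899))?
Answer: -1712/7729 ≈ -0.22150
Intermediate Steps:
a(d, v) = 17
-6848/(a(176, -103) - 1*(-30899)) = -6848/(17 - 1*(-30899)) = -6848/(17 + 30899) = -6848/30916 = -6848*1/30916 = -1712/7729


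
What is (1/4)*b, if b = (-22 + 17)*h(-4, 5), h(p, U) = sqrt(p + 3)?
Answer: -5*I/4 ≈ -1.25*I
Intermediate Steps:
h(p, U) = sqrt(3 + p)
b = -5*I (b = (-22 + 17)*sqrt(3 - 4) = -5*I ≈ -5.0*I)
(1/4)*b = (1/4)*(-5*I) = (1*(1/4))*(-5*I) = (-5*I)/4 = -5*I/4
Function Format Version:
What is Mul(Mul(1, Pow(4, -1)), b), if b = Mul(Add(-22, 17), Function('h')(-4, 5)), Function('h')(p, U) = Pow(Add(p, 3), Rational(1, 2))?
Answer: Mul(Rational(-5, 4), I) ≈ Mul(-1.2500, I)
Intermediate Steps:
Function('h')(p, U) = Pow(Add(3, p), Rational(1, 2))
b = Mul(-5, I) (b = Mul(Add(-22, 17), Pow(Add(3, -4), Rational(1, 2))) = Mul(-5, Pow(-1, Rational(1, 2))) = Mul(-5, I) ≈ Mul(-5.0000, I))
Mul(Mul(1, Pow(4, -1)), b) = Mul(Mul(1, Pow(4, -1)), Mul(-5, I)) = Mul(Mul(1, Rational(1, 4)), Mul(-5, I)) = Mul(Rational(1, 4), Mul(-5, I)) = Mul(Rational(-5, 4), I)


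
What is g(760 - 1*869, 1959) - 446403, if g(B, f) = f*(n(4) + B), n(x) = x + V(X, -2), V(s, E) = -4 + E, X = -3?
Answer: -663852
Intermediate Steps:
n(x) = -6 + x (n(x) = x + (-4 - 2) = x - 6 = -6 + x)
g(B, f) = f*(-2 + B) (g(B, f) = f*((-6 + 4) + B) = f*(-2 + B))
g(760 - 1*869, 1959) - 446403 = 1959*(-2 + (760 - 1*869)) - 446403 = 1959*(-2 + (760 - 869)) - 446403 = 1959*(-2 - 109) - 446403 = 1959*(-111) - 446403 = -217449 - 446403 = -663852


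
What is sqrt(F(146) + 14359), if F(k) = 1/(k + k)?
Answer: sqrt(306076517)/146 ≈ 119.83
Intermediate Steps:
F(k) = 1/(2*k)
sqrt(F(146) + 14359) = sqrt((1/2)/146 + 14359) = sqrt((1/2)*(1/146) + 14359) = sqrt(1/292 + 14359) = sqrt(4192829/292) = sqrt(306076517)/146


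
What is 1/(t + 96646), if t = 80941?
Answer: 1/177587 ≈ 5.6310e-6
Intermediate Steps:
1/(t + 96646) = 1/(80941 + 96646) = 1/177587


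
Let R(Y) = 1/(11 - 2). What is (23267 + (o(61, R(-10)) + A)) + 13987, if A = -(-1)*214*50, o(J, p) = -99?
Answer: 47855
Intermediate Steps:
R(Y) = 1/9
A = 10700 (A = -(-1)*10700 = -1*(-10700) = 10700)
(23267 + (o(61, R(-10)) + A)) + 13987 = (23267 + (-99 + 10700)) + 13987 = (23267 + 10601) + 13987 = 33868 + 13987 = 47855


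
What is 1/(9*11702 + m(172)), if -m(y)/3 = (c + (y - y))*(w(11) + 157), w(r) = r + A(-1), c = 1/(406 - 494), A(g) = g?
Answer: 88/9268485 ≈ 9.4945e-6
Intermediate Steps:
c = -1/88 (c = 1/(-88) = -1/88 ≈ -0.011364)
w(r) = -1 + r (w(r) = r - 1 = -1 + r)
m(y) = 501/88 (m(y) = -3*(-1/88 + (y - y))*((-1 + 11) + 157) = -3*(-1/88 + 0)*(10 + 157) = -(-3)*167/88 = -3*(-167/88) = 501/88)
1/(9*11702 + m(172)) = 1/(9*11702 + 501/88) = 1/(105318 + 501/88) = 1/(9268485/88) = 88/9268485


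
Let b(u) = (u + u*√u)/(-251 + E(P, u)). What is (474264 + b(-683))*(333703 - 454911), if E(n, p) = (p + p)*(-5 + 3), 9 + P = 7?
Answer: -142619187267608/2481 + 82785064*I*√683/2481 ≈ -5.7485e+10 + 8.7204e+5*I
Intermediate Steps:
P = -2 (P = -9 + 7 = -2)
E(n, p) = -4*p (E(n, p) = (2*p)*(-2) = -4*p)
b(u) = (u + u^(3/2))/(-251 - 4*u) (b(u) = (u + u*√u)/(-251 - 4*u) = (u + u^(3/2))/(-251 - 4*u))
(474264 + b(-683))*(333703 - 454911) = (474264 + (-1*(-683) - (-683)^(3/2))/(251 + 4*(-683)))*(333703 - 454911) = (474264 + (683 - (-683)*I*√683)/(251 - 2732))*(-121208) = (474264 + (683 + 683*I*√683)/(-2481))*(-121208) = (474264 - (683 + 683*I*√683)/2481)*(-121208) = (474264 + (-683/2481 - 683*I*√683/2481))*(-121208) = (1176648301/2481 - 683*I*√683/2481)*(-121208) = -142619187267608/2481 + 82785064*I*√683/2481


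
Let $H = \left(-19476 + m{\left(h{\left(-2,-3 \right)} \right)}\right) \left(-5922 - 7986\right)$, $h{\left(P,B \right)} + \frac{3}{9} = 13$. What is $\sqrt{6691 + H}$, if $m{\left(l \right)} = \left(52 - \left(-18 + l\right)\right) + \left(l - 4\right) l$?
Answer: $\frac{\sqrt{2416992459}}{3} \approx 16388.0$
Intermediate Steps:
$h{\left(P,B \right)} = \frac{38}{3}$ ($h{\left(P,B \right)} = - \frac{1}{3} + 13 = \frac{38}{3}$)
$m{\left(l \right)} = 70 - l + l \left(-4 + l\right)$ ($m{\left(l \right)} = \left(70 - l\right) + \left(-4 + l\right) l = \left(70 - l\right) + l \left(-4 + l\right) = 70 - l + l \left(-4 + l\right)$)
$H = \frac{805644080}{3}$ ($H = \left(-19476 + \left(70 + \left(\frac{38}{3}\right)^{2} - \frac{190}{3}\right)\right) \left(-5922 - 7986\right) = \left(-19476 + \left(70 + \frac{1444}{9} - \frac{190}{3}\right)\right) \left(-13908\right) = \left(-19476 + \frac{1504}{9}\right) \left(-13908\right) = \left(- \frac{173780}{9}\right) \left(-13908\right) = \frac{805644080}{3} \approx 2.6855 \cdot 10^{8}$)
$\sqrt{6691 + H} = \sqrt{6691 + \frac{805644080}{3}} = \sqrt{\frac{805664153}{3}} = \frac{\sqrt{2416992459}}{3}$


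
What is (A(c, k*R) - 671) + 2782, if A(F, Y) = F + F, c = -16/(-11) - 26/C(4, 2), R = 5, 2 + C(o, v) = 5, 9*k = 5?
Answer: 69187/33 ≈ 2096.6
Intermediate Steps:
k = 5/9 (k = (⅑)*5 = 5/9 ≈ 0.55556)
C(o, v) = 3 (C(o, v) = -2 + 5 = 3)
c = -238/33 (c = -16/(-11) - 26/3 = -16*(-1/11) - 26*⅓ = 16/11 - 26/3 = -238/33 ≈ -7.2121)
A(F, Y) = 2*F
(A(c, k*R) - 671) + 2782 = (2*(-238/33) - 671) + 2782 = (-476/33 - 671) + 2782 = -22619/33 + 2782 = 69187/33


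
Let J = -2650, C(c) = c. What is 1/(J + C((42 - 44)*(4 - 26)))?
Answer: -1/2606 ≈ -0.00038373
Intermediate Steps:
1/(J + C((42 - 44)*(4 - 26))) = 1/(-2650 + (42 - 44)*(4 - 26)) = 1/(-2650 - 2*(-22)) = 1/(-2650 + 44) = 1/(-2606) = -1/2606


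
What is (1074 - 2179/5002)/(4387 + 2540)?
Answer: 5369969/34648854 ≈ 0.15498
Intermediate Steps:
(1074 - 2179/5002)/(4387 + 2540) = (1074 - 2179*1/5002)/6927 = (1074 - 2179/5002)*(1/6927) = (5369969/5002)*(1/6927) = 5369969/34648854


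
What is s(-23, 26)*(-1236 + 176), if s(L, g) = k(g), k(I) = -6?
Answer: 6360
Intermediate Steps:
s(L, g) = -6
s(-23, 26)*(-1236 + 176) = -6*(-1236 + 176) = -6*(-1060) = 6360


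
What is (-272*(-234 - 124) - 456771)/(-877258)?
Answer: 359395/877258 ≈ 0.40968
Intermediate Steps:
(-272*(-234 - 124) - 456771)/(-877258) = (-272*(-358) - 456771)*(-1/877258) = (97376 - 456771)*(-1/877258) = -359395*(-1/877258) = 359395/877258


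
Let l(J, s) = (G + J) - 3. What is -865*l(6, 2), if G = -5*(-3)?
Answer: -15570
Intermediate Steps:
G = 15
l(J, s) = 12 + J (l(J, s) = (15 + J) - 3 = 12 + J)
-865*l(6, 2) = -865*(12 + 6) = -865*18 = -15570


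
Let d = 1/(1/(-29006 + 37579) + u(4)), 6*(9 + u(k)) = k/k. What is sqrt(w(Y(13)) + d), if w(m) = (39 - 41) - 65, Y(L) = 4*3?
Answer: I*sqrt(13855235820517)/454363 ≈ 8.1923*I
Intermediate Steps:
Y(L) = 12
w(m) = -67 (w(m) = -2 - 65 = -67)
u(k) = -53/6 (u(k) = -9 + (k/k)/6 = -9 + (1/6)*1 = -9 + 1/6 = -53/6)
d = -51438/454363 (d = 1/(1/(-29006 + 37579) - 53/6) = 1/(1/8573 - 53/6) = 1/(-454363/51438) = -51438/454363 ≈ -0.11321)
sqrt(w(Y(13)) + d) = sqrt(-67 - 51438/454363) = sqrt(-30493759/454363) = I*sqrt(13855235820517)/454363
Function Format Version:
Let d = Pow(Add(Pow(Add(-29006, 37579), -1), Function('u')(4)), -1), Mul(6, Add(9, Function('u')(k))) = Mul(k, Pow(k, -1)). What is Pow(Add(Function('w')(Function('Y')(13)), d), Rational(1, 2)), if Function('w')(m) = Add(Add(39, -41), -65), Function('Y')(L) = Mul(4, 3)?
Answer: Mul(Rational(1, 454363), I, Pow(13855235820517, Rational(1, 2))) ≈ Mul(8.1923, I)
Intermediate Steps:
Function('Y')(L) = 12
Function('w')(m) = -67 (Function('w')(m) = Add(-2, -65) = -67)
Function('u')(k) = Rational(-53, 6) (Function('u')(k) = Add(-9, Mul(Rational(1, 6), Mul(k, Pow(k, -1)))) = Add(-9, Mul(Rational(1, 6), 1)) = Add(-9, Rational(1, 6)) = Rational(-53, 6))
d = Rational(-51438, 454363) (d = Pow(Add(Pow(Add(-29006, 37579), -1), Rational(-53, 6)), -1) = Pow(Add(Pow(8573, -1), Rational(-53, 6)), -1) = Pow(Add(Rational(1, 8573), Rational(-53, 6)), -1) = Pow(Rational(-454363, 51438), -1) = Rational(-51438, 454363) ≈ -0.11321)
Pow(Add(Function('w')(Function('Y')(13)), d), Rational(1, 2)) = Pow(Add(-67, Rational(-51438, 454363)), Rational(1, 2)) = Pow(Rational(-30493759, 454363), Rational(1, 2)) = Mul(Rational(1, 454363), I, Pow(13855235820517, Rational(1, 2)))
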